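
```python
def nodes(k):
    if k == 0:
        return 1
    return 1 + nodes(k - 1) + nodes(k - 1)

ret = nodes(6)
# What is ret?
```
Call trace (a repeated sub-call is expanded the first time; later identical calls just restate its return value):
nodes(k=6)
  nodes(k=5)
    nodes(k=4)
      nodes(k=3)
        nodes(k=2)
          nodes(k=1)
            nodes(k=0)
            -> return 1
            nodes(k=0)
            -> return 1
          -> return 3
          nodes(k=1) -> return 3  (same call as traced above)
        -> return 7
        nodes(k=2) -> return 7  (same call as traced above)
      -> return 15
      nodes(k=3) -> return 15  (same call as traced above)
    -> return 31
    nodes(k=4) -> return 31  (same call as traced above)
  -> return 63
  nodes(k=5) -> return 63  (same call as traced above)
-> return 127

Final answer: 127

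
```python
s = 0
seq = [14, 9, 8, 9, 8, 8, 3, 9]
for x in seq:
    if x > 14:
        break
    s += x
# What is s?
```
Trace:
  s=0
  s=14, x=14
  s=23, x=9
  s=31, x=8
  s=40, x=9
  s=48, x=8
  s=56, x=8
  s=59, x=3
  s=68, x=9

Final answer: 68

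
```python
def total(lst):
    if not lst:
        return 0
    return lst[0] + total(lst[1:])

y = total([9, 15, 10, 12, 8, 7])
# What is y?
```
Call trace:
total(lst=[9, 15, 10, 12, 8, 7])
  total(lst=[15, 10, 12, 8, 7])
    total(lst=[10, 12, 8, 7])
      total(lst=[12, 8, 7])
        total(lst=[8, 7])
          total(lst=[7])
            total(lst=[])
            -> return 0
          -> return 7
        -> return 15
      -> return 27
    -> return 37
  -> return 52
-> return 61

Final answer: 61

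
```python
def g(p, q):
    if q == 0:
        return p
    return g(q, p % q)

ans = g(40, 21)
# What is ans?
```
Call trace:
g(p=40, q=21)
  g(p=21, q=19)
    g(p=19, q=2)
      g(p=2, q=1)
        g(p=1, q=0)
        -> return 1
      -> return 1
    -> return 1
  -> return 1
-> return 1

Final answer: 1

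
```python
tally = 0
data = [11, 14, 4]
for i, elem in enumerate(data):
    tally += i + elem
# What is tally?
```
Trace:
  tally=0
  tally=11, i=0, elem=11
  tally=26, i=1, elem=14
  tally=32, i=2, elem=4

Final answer: 32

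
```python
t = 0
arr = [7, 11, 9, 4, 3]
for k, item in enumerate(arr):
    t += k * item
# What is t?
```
Trace:
  t=0
  t=0, k=0, item=7
  t=11, k=1, item=11
  t=29, k=2, item=9
  t=41, k=3, item=4
  t=53, k=4, item=3

Final answer: 53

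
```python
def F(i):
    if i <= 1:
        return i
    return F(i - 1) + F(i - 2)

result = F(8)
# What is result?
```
Call trace (a repeated sub-call is expanded the first time; later identical calls just restate its return value):
F(i=8)
  F(i=7)
    F(i=6)
      F(i=5)
        F(i=4)
          F(i=3)
            F(i=2)
              F(i=1)
              -> return 1
              F(i=0)
              -> return 0
            -> return 1
            F(i=1)
            -> return 1
          -> return 2
          F(i=2) -> return 1  (same call as traced above)
        -> return 3
        F(i=3) -> return 2  (same call as traced above)
      -> return 5
      F(i=4) -> return 3  (same call as traced above)
    -> return 8
    F(i=5) -> return 5  (same call as traced above)
  -> return 13
  F(i=6) -> return 8  (same call as traced above)
-> return 21

Final answer: 21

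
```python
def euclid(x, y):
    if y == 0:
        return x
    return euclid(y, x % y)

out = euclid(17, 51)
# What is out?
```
Call trace:
euclid(x=17, y=51)
  euclid(x=51, y=17)
    euclid(x=17, y=0)
    -> return 17
  -> return 17
-> return 17

Final answer: 17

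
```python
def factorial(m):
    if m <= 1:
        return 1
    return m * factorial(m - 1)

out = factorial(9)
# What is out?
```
Call trace:
factorial(m=9)
  factorial(m=8)
    factorial(m=7)
      factorial(m=6)
        factorial(m=5)
          factorial(m=4)
            factorial(m=3)
              factorial(m=2)
                factorial(m=1)
                -> return 1
              -> return 2
            -> return 6
          -> return 24
        -> return 120
      -> return 720
    -> return 5040
  -> return 40320
-> return 362880

Final answer: 362880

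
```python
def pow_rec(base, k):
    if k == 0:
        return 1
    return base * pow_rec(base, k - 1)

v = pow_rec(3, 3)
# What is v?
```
Call trace:
pow_rec(base=3, k=3)
  pow_rec(base=3, k=2)
    pow_rec(base=3, k=1)
      pow_rec(base=3, k=0)
      -> return 1
    -> return 3
  -> return 9
-> return 27

Final answer: 27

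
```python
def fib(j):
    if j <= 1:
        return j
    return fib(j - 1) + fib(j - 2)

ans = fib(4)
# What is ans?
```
Call trace (a repeated sub-call is expanded the first time; later identical calls just restate its return value):
fib(j=4)
  fib(j=3)
    fib(j=2)
      fib(j=1)
      -> return 1
      fib(j=0)
      -> return 0
    -> return 1
    fib(j=1)
    -> return 1
  -> return 2
  fib(j=2) -> return 1  (same call as traced above)
-> return 3

Final answer: 3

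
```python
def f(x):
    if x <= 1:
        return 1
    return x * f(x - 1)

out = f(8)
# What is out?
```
Call trace:
f(x=8)
  f(x=7)
    f(x=6)
      f(x=5)
        f(x=4)
          f(x=3)
            f(x=2)
              f(x=1)
              -> return 1
            -> return 2
          -> return 6
        -> return 24
      -> return 120
    -> return 720
  -> return 5040
-> return 40320

Final answer: 40320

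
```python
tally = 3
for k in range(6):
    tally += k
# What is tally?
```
Trace:
  tally=3
  tally=3, k=0
  tally=4, k=1
  tally=6, k=2
  tally=9, k=3
  tally=13, k=4
  tally=18, k=5

Final answer: 18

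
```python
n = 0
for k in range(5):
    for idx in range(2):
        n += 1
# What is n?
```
Trace:
  n=0
  n=1, k=0, idx=0
  n=2, k=0, idx=1
  n=3, k=1, idx=0
  n=4, k=1, idx=1
  n=5, k=2, idx=0
  n=6, k=2, idx=1
  n=7, k=3, idx=0
  n=8, k=3, idx=1
  n=9, k=4, idx=0
  n=10, k=4, idx=1

Final answer: 10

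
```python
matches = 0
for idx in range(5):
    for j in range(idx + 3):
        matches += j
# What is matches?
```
Trace:
  matches=0
  matches=0, idx=0, j=0
  matches=1, idx=0, j=1
  matches=3, idx=0, j=2
  matches=3, idx=1, j=0
  matches=4, idx=1, j=1
  matches=6, idx=1, j=2
  matches=9, idx=1, j=3
  matches=9, idx=2, j=0
  matches=10, idx=2, j=1
  matches=12, idx=2, j=2
  matches=15, idx=2, j=3
  matches=19, idx=2, j=4
  matches=19, idx=3, j=0
  matches=20, idx=3, j=1
  matches=22, idx=3, j=2
  matches=25, idx=3, j=3
  matches=29, idx=3, j=4
  matches=34, idx=3, j=5
  matches=34, idx=4, j=0
  matches=35, idx=4, j=1
  matches=37, idx=4, j=2
  matches=40, idx=4, j=3
  matches=44, idx=4, j=4
  matches=49, idx=4, j=5
  matches=55, idx=4, j=6

Final answer: 55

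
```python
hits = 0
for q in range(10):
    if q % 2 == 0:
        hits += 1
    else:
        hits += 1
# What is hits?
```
Trace:
  hits=0
  hits=1, q=0
  hits=2, q=1
  hits=3, q=2
  hits=4, q=3
  hits=5, q=4
  hits=6, q=5
  hits=7, q=6
  hits=8, q=7
  hits=9, q=8
  hits=10, q=9

Final answer: 10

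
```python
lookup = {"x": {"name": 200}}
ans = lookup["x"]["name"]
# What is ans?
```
Trace:
  lookup={'x': {'name': 200}}
  lookup={'x': {'name': 200}}, ans=200

Final answer: 200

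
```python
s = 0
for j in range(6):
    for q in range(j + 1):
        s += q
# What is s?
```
Trace:
  s=0
  s=0, j=0, q=0
  s=0, j=1, q=0
  s=1, j=1, q=1
  s=1, j=2, q=0
  s=2, j=2, q=1
  s=4, j=2, q=2
  s=4, j=3, q=0
  s=5, j=3, q=1
  s=7, j=3, q=2
  s=10, j=3, q=3
  s=10, j=4, q=0
  s=11, j=4, q=1
  s=13, j=4, q=2
  s=16, j=4, q=3
  s=20, j=4, q=4
  s=20, j=5, q=0
  s=21, j=5, q=1
  s=23, j=5, q=2
  s=26, j=5, q=3
  s=30, j=5, q=4
  s=35, j=5, q=5

Final answer: 35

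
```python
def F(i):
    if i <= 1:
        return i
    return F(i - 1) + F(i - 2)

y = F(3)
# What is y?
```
Call trace:
F(i=3)
  F(i=2)
    F(i=1)
    -> return 1
    F(i=0)
    -> return 0
  -> return 1
  F(i=1)
  -> return 1
-> return 2

Final answer: 2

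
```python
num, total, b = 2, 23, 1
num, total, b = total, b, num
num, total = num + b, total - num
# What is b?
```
Trace:
  num=2, total=23, b=1
  num=23, total=1, b=2
  num=25, total=-22, b=2

Final answer: 2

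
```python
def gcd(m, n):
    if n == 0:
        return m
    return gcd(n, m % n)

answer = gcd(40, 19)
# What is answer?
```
Call trace:
gcd(m=40, n=19)
  gcd(m=19, n=2)
    gcd(m=2, n=1)
      gcd(m=1, n=0)
      -> return 1
    -> return 1
  -> return 1
-> return 1

Final answer: 1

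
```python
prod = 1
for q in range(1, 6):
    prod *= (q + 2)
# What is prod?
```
Trace:
  prod=1
  prod=3, q=1
  prod=12, q=2
  prod=60, q=3
  prod=360, q=4
  prod=2520, q=5

Final answer: 2520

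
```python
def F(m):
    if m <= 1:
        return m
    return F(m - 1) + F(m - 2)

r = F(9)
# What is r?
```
Call trace (a repeated sub-call is expanded the first time; later identical calls just restate its return value):
F(m=9)
  F(m=8)
    F(m=7)
      F(m=6)
        F(m=5)
          F(m=4)
            F(m=3)
              F(m=2)
                F(m=1)
                -> return 1
                F(m=0)
                -> return 0
              -> return 1
              F(m=1)
              -> return 1
            -> return 2
            F(m=2) -> return 1  (same call as traced above)
          -> return 3
          F(m=3) -> return 2  (same call as traced above)
        -> return 5
        F(m=4) -> return 3  (same call as traced above)
      -> return 8
      F(m=5) -> return 5  (same call as traced above)
    -> return 13
    F(m=6) -> return 8  (same call as traced above)
  -> return 21
  F(m=7) -> return 13  (same call as traced above)
-> return 34

Final answer: 34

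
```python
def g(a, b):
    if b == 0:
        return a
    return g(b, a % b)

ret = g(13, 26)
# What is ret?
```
Call trace:
g(a=13, b=26)
  g(a=26, b=13)
    g(a=13, b=0)
    -> return 13
  -> return 13
-> return 13

Final answer: 13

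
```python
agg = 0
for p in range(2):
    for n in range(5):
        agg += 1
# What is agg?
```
Trace:
  agg=0
  agg=1, p=0, n=0
  agg=2, p=0, n=1
  agg=3, p=0, n=2
  agg=4, p=0, n=3
  agg=5, p=0, n=4
  agg=6, p=1, n=0
  agg=7, p=1, n=1
  agg=8, p=1, n=2
  agg=9, p=1, n=3
  agg=10, p=1, n=4

Final answer: 10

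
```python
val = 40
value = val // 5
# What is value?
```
Trace:
  val=40
  val=40, value=8

Final answer: 8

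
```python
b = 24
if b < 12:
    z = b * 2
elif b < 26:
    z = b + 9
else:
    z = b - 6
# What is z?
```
Trace:
  b=24
  b=24, z=33

Final answer: 33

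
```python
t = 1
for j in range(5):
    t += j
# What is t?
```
Trace:
  t=1
  t=1, j=0
  t=2, j=1
  t=4, j=2
  t=7, j=3
  t=11, j=4

Final answer: 11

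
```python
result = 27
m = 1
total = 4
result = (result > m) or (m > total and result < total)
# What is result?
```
Trace:
  result=27
  result=27, m=1
  result=27, m=1, total=4
  result=True, m=1, total=4

Final answer: True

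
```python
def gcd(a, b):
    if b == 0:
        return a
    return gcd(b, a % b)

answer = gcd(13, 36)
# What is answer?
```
Call trace:
gcd(a=13, b=36)
  gcd(a=36, b=13)
    gcd(a=13, b=10)
      gcd(a=10, b=3)
        gcd(a=3, b=1)
          gcd(a=1, b=0)
          -> return 1
        -> return 1
      -> return 1
    -> return 1
  -> return 1
-> return 1

Final answer: 1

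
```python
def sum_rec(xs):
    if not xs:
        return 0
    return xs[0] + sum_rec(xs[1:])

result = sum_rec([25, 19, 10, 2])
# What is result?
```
Call trace:
sum_rec(xs=[25, 19, 10, 2])
  sum_rec(xs=[19, 10, 2])
    sum_rec(xs=[10, 2])
      sum_rec(xs=[2])
        sum_rec(xs=[])
        -> return 0
      -> return 2
    -> return 12
  -> return 31
-> return 56

Final answer: 56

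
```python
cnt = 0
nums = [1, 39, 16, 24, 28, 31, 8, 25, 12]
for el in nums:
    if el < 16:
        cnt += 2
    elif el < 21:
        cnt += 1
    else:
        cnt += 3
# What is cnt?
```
Trace:
  cnt=0
  cnt=2, el=1
  cnt=5, el=39
  cnt=6, el=16
  cnt=9, el=24
  cnt=12, el=28
  cnt=15, el=31
  cnt=17, el=8
  cnt=20, el=25
  cnt=22, el=12

Final answer: 22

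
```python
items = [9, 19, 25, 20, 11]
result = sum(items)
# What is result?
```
Trace:
  items=[9, 19, 25, 20, 11]
  items=[9, 19, 25, 20, 11], result=84

Final answer: 84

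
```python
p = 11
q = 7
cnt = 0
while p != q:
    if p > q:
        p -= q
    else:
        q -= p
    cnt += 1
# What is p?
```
Trace:
  p=11
  p=11, q=7
  p=11, q=7, cnt=0
  p=4, q=7, cnt=1
  p=4, q=3, cnt=2
  p=1, q=3, cnt=3
  p=1, q=2, cnt=4
  p=1, q=1, cnt=5

Final answer: 1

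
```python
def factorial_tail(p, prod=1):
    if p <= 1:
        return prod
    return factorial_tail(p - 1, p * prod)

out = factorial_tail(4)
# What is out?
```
Call trace:
factorial_tail(p=4, prod=1)
  factorial_tail(p=3, prod=4)
    factorial_tail(p=2, prod=12)
      factorial_tail(p=1, prod=24)
      -> return 24
    -> return 24
  -> return 24
-> return 24

Final answer: 24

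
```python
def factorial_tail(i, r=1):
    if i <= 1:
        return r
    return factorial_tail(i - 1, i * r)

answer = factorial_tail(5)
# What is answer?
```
Call trace:
factorial_tail(i=5, r=1)
  factorial_tail(i=4, r=5)
    factorial_tail(i=3, r=20)
      factorial_tail(i=2, r=60)
        factorial_tail(i=1, r=120)
        -> return 120
      -> return 120
    -> return 120
  -> return 120
-> return 120

Final answer: 120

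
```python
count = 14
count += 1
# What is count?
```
Trace:
  count=14
  count=15

Final answer: 15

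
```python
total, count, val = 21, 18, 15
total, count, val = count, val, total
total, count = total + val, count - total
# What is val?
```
Trace:
  total=21, count=18, val=15
  total=18, count=15, val=21
  total=39, count=-3, val=21

Final answer: 21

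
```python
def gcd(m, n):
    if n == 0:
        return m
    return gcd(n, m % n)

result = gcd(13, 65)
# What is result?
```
Call trace:
gcd(m=13, n=65)
  gcd(m=65, n=13)
    gcd(m=13, n=0)
    -> return 13
  -> return 13
-> return 13

Final answer: 13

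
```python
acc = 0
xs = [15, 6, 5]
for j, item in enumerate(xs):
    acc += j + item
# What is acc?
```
Trace:
  acc=0
  acc=15, j=0, item=15
  acc=22, j=1, item=6
  acc=29, j=2, item=5

Final answer: 29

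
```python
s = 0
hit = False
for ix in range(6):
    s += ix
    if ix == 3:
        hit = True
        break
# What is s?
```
Trace:
  s=0
  s=0, hit=False
  s=0, hit=False, ix=0
  s=1, hit=False, ix=1
  s=3, hit=False, ix=2
  s=6, hit=True, ix=3

Final answer: 6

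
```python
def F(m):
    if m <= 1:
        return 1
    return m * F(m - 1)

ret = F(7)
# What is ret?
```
Call trace:
F(m=7)
  F(m=6)
    F(m=5)
      F(m=4)
        F(m=3)
          F(m=2)
            F(m=1)
            -> return 1
          -> return 2
        -> return 6
      -> return 24
    -> return 120
  -> return 720
-> return 5040

Final answer: 5040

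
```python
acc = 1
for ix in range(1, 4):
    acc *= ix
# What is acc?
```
Trace:
  acc=1
  acc=1, ix=1
  acc=2, ix=2
  acc=6, ix=3

Final answer: 6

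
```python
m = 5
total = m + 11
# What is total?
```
Trace:
  m=5
  m=5, total=16

Final answer: 16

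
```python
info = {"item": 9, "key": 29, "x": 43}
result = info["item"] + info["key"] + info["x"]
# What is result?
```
Trace:
  info={'item': 9, 'key': 29, 'x': 43}
  info={'item': 9, 'key': 29, 'x': 43}, result=81

Final answer: 81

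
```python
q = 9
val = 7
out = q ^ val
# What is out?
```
Trace:
  q=9
  q=9, val=7
  q=9, val=7, out=14

Final answer: 14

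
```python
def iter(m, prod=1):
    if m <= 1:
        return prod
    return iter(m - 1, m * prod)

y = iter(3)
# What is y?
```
Call trace:
iter(m=3, prod=1)
  iter(m=2, prod=3)
    iter(m=1, prod=6)
    -> return 6
  -> return 6
-> return 6

Final answer: 6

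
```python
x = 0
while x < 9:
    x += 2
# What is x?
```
Trace:
  x=0
  x=2
  x=4
  x=6
  x=8
  x=10

Final answer: 10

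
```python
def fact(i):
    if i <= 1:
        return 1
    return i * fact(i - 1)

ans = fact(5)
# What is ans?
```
Call trace:
fact(i=5)
  fact(i=4)
    fact(i=3)
      fact(i=2)
        fact(i=1)
        -> return 1
      -> return 2
    -> return 6
  -> return 24
-> return 120

Final answer: 120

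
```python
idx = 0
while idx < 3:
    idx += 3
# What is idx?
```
Trace:
  idx=0
  idx=3

Final answer: 3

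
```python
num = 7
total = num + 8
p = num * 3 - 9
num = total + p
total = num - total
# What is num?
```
Trace:
  num=7
  num=7, total=15
  num=7, total=15, p=12
  num=27, total=15, p=12
  num=27, total=12, p=12

Final answer: 27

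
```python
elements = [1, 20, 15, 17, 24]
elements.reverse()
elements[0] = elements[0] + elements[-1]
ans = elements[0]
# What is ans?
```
Trace:
  elements=[1, 20, 15, 17, 24]
  elements=[24, 17, 15, 20, 1]
  elements=[25, 17, 15, 20, 1]
  elements=[25, 17, 15, 20, 1], ans=25

Final answer: 25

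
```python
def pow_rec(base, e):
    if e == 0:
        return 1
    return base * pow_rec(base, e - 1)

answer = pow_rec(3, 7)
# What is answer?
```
Call trace:
pow_rec(base=3, e=7)
  pow_rec(base=3, e=6)
    pow_rec(base=3, e=5)
      pow_rec(base=3, e=4)
        pow_rec(base=3, e=3)
          pow_rec(base=3, e=2)
            pow_rec(base=3, e=1)
              pow_rec(base=3, e=0)
              -> return 1
            -> return 3
          -> return 9
        -> return 27
      -> return 81
    -> return 243
  -> return 729
-> return 2187

Final answer: 2187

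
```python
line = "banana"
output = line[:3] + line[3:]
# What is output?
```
Trace:
  line='banana'
  line='banana', output='banana'

Final answer: 'banana'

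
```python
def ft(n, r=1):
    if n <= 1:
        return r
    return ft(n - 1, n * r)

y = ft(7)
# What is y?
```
Call trace:
ft(n=7, r=1)
  ft(n=6, r=7)
    ft(n=5, r=42)
      ft(n=4, r=210)
        ft(n=3, r=840)
          ft(n=2, r=2520)
            ft(n=1, r=5040)
            -> return 5040
          -> return 5040
        -> return 5040
      -> return 5040
    -> return 5040
  -> return 5040
-> return 5040

Final answer: 5040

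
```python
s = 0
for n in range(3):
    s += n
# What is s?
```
Trace:
  s=0
  s=0, n=0
  s=1, n=1
  s=3, n=2

Final answer: 3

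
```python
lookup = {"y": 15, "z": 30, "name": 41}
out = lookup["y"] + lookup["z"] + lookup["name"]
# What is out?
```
Trace:
  lookup={'y': 15, 'z': 30, 'name': 41}
  lookup={'y': 15, 'z': 30, 'name': 41}, out=86

Final answer: 86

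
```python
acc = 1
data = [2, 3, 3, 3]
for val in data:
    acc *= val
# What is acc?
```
Trace:
  acc=1
  acc=2, val=2
  acc=6, val=3
  acc=18, val=3
  acc=54, val=3

Final answer: 54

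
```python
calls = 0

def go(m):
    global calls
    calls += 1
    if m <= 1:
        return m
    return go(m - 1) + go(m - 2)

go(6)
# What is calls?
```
Call trace (a repeated sub-call is expanded the first time; later identical calls just restate its return value):
go(m=6)
  go(m=5)
    go(m=4)
      go(m=3)
        go(m=2)
          go(m=1)
          -> return 1
          go(m=0)
          -> return 0
        -> return 1
        go(m=1)
        -> return 1
      -> return 2
      go(m=2) -> return 1  (same call as traced above)
    -> return 3
    go(m=3) -> return 2  (same call as traced above)
  -> return 5
  go(m=4) -> return 3  (same call as traced above)
-> return 8

calls is incremented once per call, so count the calls in each subtree. Let C(m) = number of calls made by go(m).
C(0) = C(1) = 1 (base case, no recursion); C(m) = 1 + C(m - 1) + C(m - 2) otherwise.
C(2) = 1 + C(1) + C(0) = 1 + 1 + 1 = 3
C(3) = 1 + C(2) + C(1) = 1 + 3 + 1 = 5
C(4) = 1 + C(3) + C(2) = 1 + 5 + 3 = 9
C(5) = 1 + C(4) + C(3) = 1 + 9 + 5 = 15
C(6) = 1 + C(5) + C(4) = 1 + 15 + 9 = 25
calls = C(6) = 25

Final answer: 25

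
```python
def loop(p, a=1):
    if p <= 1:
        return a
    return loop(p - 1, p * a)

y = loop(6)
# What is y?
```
Call trace:
loop(p=6, a=1)
  loop(p=5, a=6)
    loop(p=4, a=30)
      loop(p=3, a=120)
        loop(p=2, a=360)
          loop(p=1, a=720)
          -> return 720
        -> return 720
      -> return 720
    -> return 720
  -> return 720
-> return 720

Final answer: 720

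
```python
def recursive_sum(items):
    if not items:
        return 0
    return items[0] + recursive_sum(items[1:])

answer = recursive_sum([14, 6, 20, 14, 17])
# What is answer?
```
Call trace:
recursive_sum(items=[14, 6, 20, 14, 17])
  recursive_sum(items=[6, 20, 14, 17])
    recursive_sum(items=[20, 14, 17])
      recursive_sum(items=[14, 17])
        recursive_sum(items=[17])
          recursive_sum(items=[])
          -> return 0
        -> return 17
      -> return 31
    -> return 51
  -> return 57
-> return 71

Final answer: 71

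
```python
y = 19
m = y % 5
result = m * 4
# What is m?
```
Trace:
  y=19
  y=19, m=4
  y=19, m=4, result=16

Final answer: 4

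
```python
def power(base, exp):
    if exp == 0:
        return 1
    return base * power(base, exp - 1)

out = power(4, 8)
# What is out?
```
Call trace:
power(base=4, exp=8)
  power(base=4, exp=7)
    power(base=4, exp=6)
      power(base=4, exp=5)
        power(base=4, exp=4)
          power(base=4, exp=3)
            power(base=4, exp=2)
              power(base=4, exp=1)
                power(base=4, exp=0)
                -> return 1
              -> return 4
            -> return 16
          -> return 64
        -> return 256
      -> return 1024
    -> return 4096
  -> return 16384
-> return 65536

Final answer: 65536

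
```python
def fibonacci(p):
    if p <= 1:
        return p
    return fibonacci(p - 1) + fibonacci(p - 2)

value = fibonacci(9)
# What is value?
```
Call trace (a repeated sub-call is expanded the first time; later identical calls just restate its return value):
fibonacci(p=9)
  fibonacci(p=8)
    fibonacci(p=7)
      fibonacci(p=6)
        fibonacci(p=5)
          fibonacci(p=4)
            fibonacci(p=3)
              fibonacci(p=2)
                fibonacci(p=1)
                -> return 1
                fibonacci(p=0)
                -> return 0
              -> return 1
              fibonacci(p=1)
              -> return 1
            -> return 2
            fibonacci(p=2) -> return 1  (same call as traced above)
          -> return 3
          fibonacci(p=3) -> return 2  (same call as traced above)
        -> return 5
        fibonacci(p=4) -> return 3  (same call as traced above)
      -> return 8
      fibonacci(p=5) -> return 5  (same call as traced above)
    -> return 13
    fibonacci(p=6) -> return 8  (same call as traced above)
  -> return 21
  fibonacci(p=7) -> return 13  (same call as traced above)
-> return 34

Final answer: 34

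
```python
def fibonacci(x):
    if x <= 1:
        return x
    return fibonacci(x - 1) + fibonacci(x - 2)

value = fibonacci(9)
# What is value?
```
Call trace (a repeated sub-call is expanded the first time; later identical calls just restate its return value):
fibonacci(x=9)
  fibonacci(x=8)
    fibonacci(x=7)
      fibonacci(x=6)
        fibonacci(x=5)
          fibonacci(x=4)
            fibonacci(x=3)
              fibonacci(x=2)
                fibonacci(x=1)
                -> return 1
                fibonacci(x=0)
                -> return 0
              -> return 1
              fibonacci(x=1)
              -> return 1
            -> return 2
            fibonacci(x=2) -> return 1  (same call as traced above)
          -> return 3
          fibonacci(x=3) -> return 2  (same call as traced above)
        -> return 5
        fibonacci(x=4) -> return 3  (same call as traced above)
      -> return 8
      fibonacci(x=5) -> return 5  (same call as traced above)
    -> return 13
    fibonacci(x=6) -> return 8  (same call as traced above)
  -> return 21
  fibonacci(x=7) -> return 13  (same call as traced above)
-> return 34

Final answer: 34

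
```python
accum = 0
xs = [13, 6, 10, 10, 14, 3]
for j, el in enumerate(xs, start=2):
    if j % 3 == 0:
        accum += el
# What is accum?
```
Trace:
  accum=0
  accum=0, j=2, el=13
  accum=6, j=3, el=6
  accum=6, j=4, el=10
  accum=6, j=5, el=10
  accum=20, j=6, el=14
  accum=20, j=7, el=3

Final answer: 20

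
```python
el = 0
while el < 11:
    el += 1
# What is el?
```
Trace:
  el=0
  el=1
  el=2
  el=3
  el=4
  el=5
  el=6
  el=7
  el=8
  el=9
  el=10
  el=11

Final answer: 11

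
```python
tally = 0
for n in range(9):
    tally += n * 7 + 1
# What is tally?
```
Trace:
  tally=0
  tally=1, n=0
  tally=9, n=1
  tally=24, n=2
  tally=46, n=3
  tally=75, n=4
  tally=111, n=5
  tally=154, n=6
  tally=204, n=7
  tally=261, n=8

Final answer: 261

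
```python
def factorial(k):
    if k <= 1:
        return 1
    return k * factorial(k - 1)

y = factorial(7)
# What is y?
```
Call trace:
factorial(k=7)
  factorial(k=6)
    factorial(k=5)
      factorial(k=4)
        factorial(k=3)
          factorial(k=2)
            factorial(k=1)
            -> return 1
          -> return 2
        -> return 6
      -> return 24
    -> return 120
  -> return 720
-> return 5040

Final answer: 5040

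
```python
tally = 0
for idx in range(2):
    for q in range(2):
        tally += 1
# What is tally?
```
Trace:
  tally=0
  tally=1, idx=0, q=0
  tally=2, idx=0, q=1
  tally=3, idx=1, q=0
  tally=4, idx=1, q=1

Final answer: 4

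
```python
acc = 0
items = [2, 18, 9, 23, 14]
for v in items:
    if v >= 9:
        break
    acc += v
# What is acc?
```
Trace:
  acc=0
  acc=2, v=2
  acc=2, v=18

Final answer: 2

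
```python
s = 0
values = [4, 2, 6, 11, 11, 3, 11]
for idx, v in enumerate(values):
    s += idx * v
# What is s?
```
Trace:
  s=0
  s=0, idx=0, v=4
  s=2, idx=1, v=2
  s=14, idx=2, v=6
  s=47, idx=3, v=11
  s=91, idx=4, v=11
  s=106, idx=5, v=3
  s=172, idx=6, v=11

Final answer: 172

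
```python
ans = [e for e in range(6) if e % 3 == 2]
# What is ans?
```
Trace:
  e=0
  e=1
  e=2
  e=3
  e=4
  e=5
  ans=[2, 5]

Final answer: [2, 5]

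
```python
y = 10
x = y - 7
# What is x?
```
Trace:
  y=10
  y=10, x=3

Final answer: 3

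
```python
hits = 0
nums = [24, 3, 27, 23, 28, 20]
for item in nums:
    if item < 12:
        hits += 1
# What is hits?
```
Trace:
  hits=0
  hits=0, item=24
  hits=1, item=3
  hits=1, item=27
  hits=1, item=23
  hits=1, item=28
  hits=1, item=20

Final answer: 1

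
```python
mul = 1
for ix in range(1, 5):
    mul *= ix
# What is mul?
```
Trace:
  mul=1
  mul=1, ix=1
  mul=2, ix=2
  mul=6, ix=3
  mul=24, ix=4

Final answer: 24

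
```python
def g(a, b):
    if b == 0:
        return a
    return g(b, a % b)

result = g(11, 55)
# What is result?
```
Call trace:
g(a=11, b=55)
  g(a=55, b=11)
    g(a=11, b=0)
    -> return 11
  -> return 11
-> return 11

Final answer: 11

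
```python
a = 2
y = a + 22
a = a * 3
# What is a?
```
Trace:
  a=2
  a=2, y=24
  a=6, y=24

Final answer: 6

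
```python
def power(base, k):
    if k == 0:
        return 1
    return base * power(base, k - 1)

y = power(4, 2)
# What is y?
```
Call trace:
power(base=4, k=2)
  power(base=4, k=1)
    power(base=4, k=0)
    -> return 1
  -> return 4
-> return 16

Final answer: 16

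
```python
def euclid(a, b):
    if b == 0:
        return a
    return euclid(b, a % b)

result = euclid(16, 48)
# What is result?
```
Call trace:
euclid(a=16, b=48)
  euclid(a=48, b=16)
    euclid(a=16, b=0)
    -> return 16
  -> return 16
-> return 16

Final answer: 16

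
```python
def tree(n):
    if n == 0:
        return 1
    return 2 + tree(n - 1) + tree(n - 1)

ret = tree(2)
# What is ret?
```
Call trace (a repeated sub-call is expanded the first time; later identical calls just restate its return value):
tree(n=2)
  tree(n=1)
    tree(n=0)
    -> return 1
    tree(n=0)
    -> return 1
  -> return 4
  tree(n=1) -> return 4  (same call as traced above)
-> return 10

Final answer: 10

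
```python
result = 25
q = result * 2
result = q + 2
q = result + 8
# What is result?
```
Trace:
  result=25
  result=25, q=50
  result=52, q=50
  result=52, q=60

Final answer: 52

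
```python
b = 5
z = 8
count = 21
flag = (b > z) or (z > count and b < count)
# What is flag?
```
Trace:
  b=5
  b=5, z=8
  b=5, z=8, count=21
  b=5, z=8, count=21, flag=False

Final answer: False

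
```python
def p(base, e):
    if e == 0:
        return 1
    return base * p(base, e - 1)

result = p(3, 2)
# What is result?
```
Call trace:
p(base=3, e=2)
  p(base=3, e=1)
    p(base=3, e=0)
    -> return 1
  -> return 3
-> return 9

Final answer: 9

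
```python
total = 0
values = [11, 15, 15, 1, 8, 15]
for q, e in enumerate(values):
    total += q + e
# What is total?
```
Trace:
  total=0
  total=11, q=0, e=11
  total=27, q=1, e=15
  total=44, q=2, e=15
  total=48, q=3, e=1
  total=60, q=4, e=8
  total=80, q=5, e=15

Final answer: 80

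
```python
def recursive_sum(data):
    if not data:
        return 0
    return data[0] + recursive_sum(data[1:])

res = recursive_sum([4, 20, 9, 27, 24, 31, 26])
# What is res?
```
Call trace:
recursive_sum(data=[4, 20, 9, 27, 24, 31, 26])
  recursive_sum(data=[20, 9, 27, 24, 31, 26])
    recursive_sum(data=[9, 27, 24, 31, 26])
      recursive_sum(data=[27, 24, 31, 26])
        recursive_sum(data=[24, 31, 26])
          recursive_sum(data=[31, 26])
            recursive_sum(data=[26])
              recursive_sum(data=[])
              -> return 0
            -> return 26
          -> return 57
        -> return 81
      -> return 108
    -> return 117
  -> return 137
-> return 141

Final answer: 141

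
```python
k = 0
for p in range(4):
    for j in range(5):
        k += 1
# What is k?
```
Trace:
  k=0
  k=1, p=0, j=0
  k=2, p=0, j=1
  k=3, p=0, j=2
  k=4, p=0, j=3
  k=5, p=0, j=4
  k=6, p=1, j=0
  k=7, p=1, j=1
  k=8, p=1, j=2
  k=9, p=1, j=3
  k=10, p=1, j=4
  k=11, p=2, j=0
  k=12, p=2, j=1
  k=13, p=2, j=2
  k=14, p=2, j=3
  k=15, p=2, j=4
  k=16, p=3, j=0
  k=17, p=3, j=1
  k=18, p=3, j=2
  k=19, p=3, j=3
  k=20, p=3, j=4

Final answer: 20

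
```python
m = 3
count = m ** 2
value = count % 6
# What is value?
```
Trace:
  m=3
  m=3, count=9
  m=3, count=9, value=3

Final answer: 3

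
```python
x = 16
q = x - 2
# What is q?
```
Trace:
  x=16
  x=16, q=14

Final answer: 14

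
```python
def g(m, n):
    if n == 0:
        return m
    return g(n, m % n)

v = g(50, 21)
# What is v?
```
Call trace:
g(m=50, n=21)
  g(m=21, n=8)
    g(m=8, n=5)
      g(m=5, n=3)
        g(m=3, n=2)
          g(m=2, n=1)
            g(m=1, n=0)
            -> return 1
          -> return 1
        -> return 1
      -> return 1
    -> return 1
  -> return 1
-> return 1

Final answer: 1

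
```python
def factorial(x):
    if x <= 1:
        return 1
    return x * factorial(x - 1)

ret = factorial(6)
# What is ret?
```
Call trace:
factorial(x=6)
  factorial(x=5)
    factorial(x=4)
      factorial(x=3)
        factorial(x=2)
          factorial(x=1)
          -> return 1
        -> return 2
      -> return 6
    -> return 24
  -> return 120
-> return 720

Final answer: 720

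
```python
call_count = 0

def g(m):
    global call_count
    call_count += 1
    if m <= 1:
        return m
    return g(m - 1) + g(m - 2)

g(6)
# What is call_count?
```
Call trace (a repeated sub-call is expanded the first time; later identical calls just restate its return value):
g(m=6)
  g(m=5)
    g(m=4)
      g(m=3)
        g(m=2)
          g(m=1)
          -> return 1
          g(m=0)
          -> return 0
        -> return 1
        g(m=1)
        -> return 1
      -> return 2
      g(m=2) -> return 1  (same call as traced above)
    -> return 3
    g(m=3) -> return 2  (same call as traced above)
  -> return 5
  g(m=4) -> return 3  (same call as traced above)
-> return 8

call_count is incremented once per call, so count the calls in each subtree. Let C(m) = number of calls made by g(m).
C(0) = C(1) = 1 (base case, no recursion); C(m) = 1 + C(m - 1) + C(m - 2) otherwise.
C(2) = 1 + C(1) + C(0) = 1 + 1 + 1 = 3
C(3) = 1 + C(2) + C(1) = 1 + 3 + 1 = 5
C(4) = 1 + C(3) + C(2) = 1 + 5 + 3 = 9
C(5) = 1 + C(4) + C(3) = 1 + 9 + 5 = 15
C(6) = 1 + C(5) + C(4) = 1 + 15 + 9 = 25
call_count = C(6) = 25

Final answer: 25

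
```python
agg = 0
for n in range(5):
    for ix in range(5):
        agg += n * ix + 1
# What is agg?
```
Trace:
  agg=0
  agg=1, n=0, ix=0
  agg=2, n=0, ix=1
  agg=3, n=0, ix=2
  agg=4, n=0, ix=3
  agg=5, n=0, ix=4
  agg=6, n=1, ix=0
  agg=8, n=1, ix=1
  agg=11, n=1, ix=2
  agg=15, n=1, ix=3
  agg=20, n=1, ix=4
  agg=21, n=2, ix=0
  agg=24, n=2, ix=1
  agg=29, n=2, ix=2
  agg=36, n=2, ix=3
  agg=45, n=2, ix=4
  agg=46, n=3, ix=0
  agg=50, n=3, ix=1
  agg=57, n=3, ix=2
  agg=67, n=3, ix=3
  agg=80, n=3, ix=4
  agg=81, n=4, ix=0
  agg=86, n=4, ix=1
  agg=95, n=4, ix=2
  agg=108, n=4, ix=3
  agg=125, n=4, ix=4

Final answer: 125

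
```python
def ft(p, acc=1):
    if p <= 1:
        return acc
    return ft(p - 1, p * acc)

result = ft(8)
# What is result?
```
Call trace:
ft(p=8, acc=1)
  ft(p=7, acc=8)
    ft(p=6, acc=56)
      ft(p=5, acc=336)
        ft(p=4, acc=1680)
          ft(p=3, acc=6720)
            ft(p=2, acc=20160)
              ft(p=1, acc=40320)
              -> return 40320
            -> return 40320
          -> return 40320
        -> return 40320
      -> return 40320
    -> return 40320
  -> return 40320
-> return 40320

Final answer: 40320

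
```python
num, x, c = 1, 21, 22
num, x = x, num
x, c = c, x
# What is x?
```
Trace:
  num=1, x=21, c=22
  num=21, x=1, c=22
  num=21, x=22, c=1

Final answer: 22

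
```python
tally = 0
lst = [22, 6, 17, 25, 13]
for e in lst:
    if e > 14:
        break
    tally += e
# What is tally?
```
Trace:
  tally=0
  tally=0, e=22

Final answer: 0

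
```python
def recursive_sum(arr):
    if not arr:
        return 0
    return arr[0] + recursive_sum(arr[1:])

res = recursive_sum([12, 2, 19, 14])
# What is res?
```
Call trace:
recursive_sum(arr=[12, 2, 19, 14])
  recursive_sum(arr=[2, 19, 14])
    recursive_sum(arr=[19, 14])
      recursive_sum(arr=[14])
        recursive_sum(arr=[])
        -> return 0
      -> return 14
    -> return 33
  -> return 35
-> return 47

Final answer: 47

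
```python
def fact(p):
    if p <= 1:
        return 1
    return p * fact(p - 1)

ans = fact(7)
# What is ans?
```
Call trace:
fact(p=7)
  fact(p=6)
    fact(p=5)
      fact(p=4)
        fact(p=3)
          fact(p=2)
            fact(p=1)
            -> return 1
          -> return 2
        -> return 6
      -> return 24
    -> return 120
  -> return 720
-> return 5040

Final answer: 5040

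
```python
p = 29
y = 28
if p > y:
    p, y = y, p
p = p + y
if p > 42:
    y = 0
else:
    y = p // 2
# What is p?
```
Trace:
  p=29
  p=29, y=28
  p=28, y=29
  p=57, y=29
  p=57, y=0

Final answer: 57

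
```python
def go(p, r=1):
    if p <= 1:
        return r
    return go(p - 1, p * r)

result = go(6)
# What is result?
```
Call trace:
go(p=6, r=1)
  go(p=5, r=6)
    go(p=4, r=30)
      go(p=3, r=120)
        go(p=2, r=360)
          go(p=1, r=720)
          -> return 720
        -> return 720
      -> return 720
    -> return 720
  -> return 720
-> return 720

Final answer: 720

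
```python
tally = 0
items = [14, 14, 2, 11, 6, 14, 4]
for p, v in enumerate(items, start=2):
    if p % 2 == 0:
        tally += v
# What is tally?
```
Trace:
  tally=0
  tally=14, p=2, v=14
  tally=14, p=3, v=14
  tally=16, p=4, v=2
  tally=16, p=5, v=11
  tally=22, p=6, v=6
  tally=22, p=7, v=14
  tally=26, p=8, v=4

Final answer: 26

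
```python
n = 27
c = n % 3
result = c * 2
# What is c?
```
Trace:
  n=27
  n=27, c=0
  n=27, c=0, result=0

Final answer: 0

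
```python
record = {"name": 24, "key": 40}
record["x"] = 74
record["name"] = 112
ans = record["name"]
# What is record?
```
Trace:
  record={'name': 24, 'key': 40}
  record={'name': 24, 'key': 40, 'x': 74}
  record={'name': 112, 'key': 40, 'x': 74}
  record={'name': 112, 'key': 40, 'x': 74}, ans=112

Final answer: {'name': 112, 'key': 40, 'x': 74}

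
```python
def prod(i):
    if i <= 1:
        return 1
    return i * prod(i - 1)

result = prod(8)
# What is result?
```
Call trace:
prod(i=8)
  prod(i=7)
    prod(i=6)
      prod(i=5)
        prod(i=4)
          prod(i=3)
            prod(i=2)
              prod(i=1)
              -> return 1
            -> return 2
          -> return 6
        -> return 24
      -> return 120
    -> return 720
  -> return 5040
-> return 40320

Final answer: 40320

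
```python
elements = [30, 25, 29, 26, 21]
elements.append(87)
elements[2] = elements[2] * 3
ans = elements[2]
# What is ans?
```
Trace:
  elements=[30, 25, 29, 26, 21]
  elements=[30, 25, 29, 26, 21, 87]
  elements=[30, 25, 87, 26, 21, 87]
  elements=[30, 25, 87, 26, 21, 87], ans=87

Final answer: 87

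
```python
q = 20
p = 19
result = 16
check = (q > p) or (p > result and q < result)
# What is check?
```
Trace:
  q=20
  q=20, p=19
  q=20, p=19, result=16
  q=20, p=19, result=16, check=True

Final answer: True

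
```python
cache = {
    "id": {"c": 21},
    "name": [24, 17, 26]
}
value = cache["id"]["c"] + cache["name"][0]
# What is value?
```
Trace:
  cache={'id': {'c': 21}, 'name': [24, 17, 26]}
  cache={'id': {'c': 21}, 'name': [24, 17, 26]}, value=45

Final answer: 45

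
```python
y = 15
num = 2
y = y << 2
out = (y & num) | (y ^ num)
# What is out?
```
Trace:
  y=15
  y=15, num=2
  y=60, num=2
  y=60, num=2, out=62

Final answer: 62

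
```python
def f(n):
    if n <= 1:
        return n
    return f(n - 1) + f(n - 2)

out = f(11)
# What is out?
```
Call trace (a repeated sub-call is expanded the first time; later identical calls just restate its return value):
f(n=11)
  f(n=10)
    f(n=9)
      f(n=8)
        f(n=7)
          f(n=6)
            f(n=5)
              f(n=4)
                f(n=3)
                  f(n=2)
                    f(n=1)
                    -> return 1
                    f(n=0)
                    -> return 0
                  -> return 1
                  f(n=1)
                  -> return 1
                -> return 2
                f(n=2) -> return 1  (same call as traced above)
              -> return 3
              f(n=3) -> return 2  (same call as traced above)
            -> return 5
            f(n=4) -> return 3  (same call as traced above)
          -> return 8
          f(n=5) -> return 5  (same call as traced above)
        -> return 13
        f(n=6) -> return 8  (same call as traced above)
      -> return 21
      f(n=7) -> return 13  (same call as traced above)
    -> return 34
    f(n=8) -> return 21  (same call as traced above)
  -> return 55
  f(n=9) -> return 34  (same call as traced above)
-> return 89

Final answer: 89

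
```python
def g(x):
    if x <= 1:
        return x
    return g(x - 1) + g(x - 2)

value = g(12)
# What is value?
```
Call trace (a repeated sub-call is expanded the first time; later identical calls just restate its return value):
g(x=12)
  g(x=11)
    g(x=10)
      g(x=9)
        g(x=8)
          g(x=7)
            g(x=6)
              g(x=5)
                g(x=4)
                  g(x=3)
                    g(x=2)
                      g(x=1)
                      -> return 1
                      g(x=0)
                      -> return 0
                    -> return 1
                    g(x=1)
                    -> return 1
                  -> return 2
                  g(x=2) -> return 1  (same call as traced above)
                -> return 3
                g(x=3) -> return 2  (same call as traced above)
              -> return 5
              g(x=4) -> return 3  (same call as traced above)
            -> return 8
            g(x=5) -> return 5  (same call as traced above)
          -> return 13
          g(x=6) -> return 8  (same call as traced above)
        -> return 21
        g(x=7) -> return 13  (same call as traced above)
      -> return 34
      g(x=8) -> return 21  (same call as traced above)
    -> return 55
    g(x=9) -> return 34  (same call as traced above)
  -> return 89
  g(x=10) -> return 55  (same call as traced above)
-> return 144

Final answer: 144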